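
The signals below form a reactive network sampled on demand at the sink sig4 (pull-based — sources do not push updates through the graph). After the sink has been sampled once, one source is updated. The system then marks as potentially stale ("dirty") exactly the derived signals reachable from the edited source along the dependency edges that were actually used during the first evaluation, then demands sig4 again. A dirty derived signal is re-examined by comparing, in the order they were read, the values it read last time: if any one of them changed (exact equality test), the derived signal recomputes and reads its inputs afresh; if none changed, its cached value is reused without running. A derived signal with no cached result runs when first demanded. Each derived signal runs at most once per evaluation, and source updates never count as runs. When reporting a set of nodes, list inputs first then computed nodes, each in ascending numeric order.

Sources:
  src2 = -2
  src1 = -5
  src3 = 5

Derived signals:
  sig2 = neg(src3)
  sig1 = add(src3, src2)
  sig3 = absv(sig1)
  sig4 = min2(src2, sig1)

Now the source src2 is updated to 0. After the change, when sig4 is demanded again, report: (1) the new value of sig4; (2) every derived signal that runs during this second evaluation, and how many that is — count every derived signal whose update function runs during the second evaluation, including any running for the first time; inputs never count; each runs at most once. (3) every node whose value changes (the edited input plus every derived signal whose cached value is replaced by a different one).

sig4 now evaluates to 0.
Run set: sig1, sig4 (2 run).
Changed values: src2, sig1, sig4.

Initial pass — values computed on the first demand:
  sig1 = add(5, -2) = 3
  sig4 = min2(-2, 3) = -2

Second demand — change propagation:
  sig1: re-runs because src2 -2->0; new result 5.
  sig4: re-runs because src2 -2->0; sig1 3->5; new result 0.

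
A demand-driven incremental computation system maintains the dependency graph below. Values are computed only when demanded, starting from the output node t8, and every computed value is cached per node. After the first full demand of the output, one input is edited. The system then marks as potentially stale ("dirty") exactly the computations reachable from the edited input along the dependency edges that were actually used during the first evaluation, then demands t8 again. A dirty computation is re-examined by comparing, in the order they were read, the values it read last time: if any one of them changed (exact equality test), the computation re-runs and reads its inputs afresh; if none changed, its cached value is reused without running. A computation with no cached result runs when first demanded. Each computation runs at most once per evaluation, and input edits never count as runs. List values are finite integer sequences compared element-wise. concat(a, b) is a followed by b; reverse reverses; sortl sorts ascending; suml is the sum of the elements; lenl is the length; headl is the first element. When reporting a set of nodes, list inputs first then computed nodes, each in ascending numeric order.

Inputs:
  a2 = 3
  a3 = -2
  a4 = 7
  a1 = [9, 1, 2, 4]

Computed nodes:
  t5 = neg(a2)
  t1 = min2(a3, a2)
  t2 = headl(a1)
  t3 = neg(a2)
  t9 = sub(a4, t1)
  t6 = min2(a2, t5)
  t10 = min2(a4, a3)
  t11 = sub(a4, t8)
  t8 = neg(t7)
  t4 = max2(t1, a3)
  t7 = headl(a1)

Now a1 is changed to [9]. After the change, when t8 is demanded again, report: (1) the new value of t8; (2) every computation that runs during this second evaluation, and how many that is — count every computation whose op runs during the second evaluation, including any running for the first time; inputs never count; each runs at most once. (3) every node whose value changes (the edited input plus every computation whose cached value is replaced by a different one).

First evaluation (everything demanded from the output):
  t7 = headl([9, 1, 2, 4]) = 9
  t8 = neg(9) = -9

Propagation after the edit:
  t7: runs — a1 [9, 1, 2, 4]->[9]; result 9 (same value as before).
  t8: checked — values it read are unchanged (t7 unchanged); reused cached -9 without running.

Key observation: the change is absorbed at t7 — it re-runs but produces the same value, and the output's value is unchanged.

New value of t8: -9.
Computations that run: t7 — 1 in total.
Values that change: a1.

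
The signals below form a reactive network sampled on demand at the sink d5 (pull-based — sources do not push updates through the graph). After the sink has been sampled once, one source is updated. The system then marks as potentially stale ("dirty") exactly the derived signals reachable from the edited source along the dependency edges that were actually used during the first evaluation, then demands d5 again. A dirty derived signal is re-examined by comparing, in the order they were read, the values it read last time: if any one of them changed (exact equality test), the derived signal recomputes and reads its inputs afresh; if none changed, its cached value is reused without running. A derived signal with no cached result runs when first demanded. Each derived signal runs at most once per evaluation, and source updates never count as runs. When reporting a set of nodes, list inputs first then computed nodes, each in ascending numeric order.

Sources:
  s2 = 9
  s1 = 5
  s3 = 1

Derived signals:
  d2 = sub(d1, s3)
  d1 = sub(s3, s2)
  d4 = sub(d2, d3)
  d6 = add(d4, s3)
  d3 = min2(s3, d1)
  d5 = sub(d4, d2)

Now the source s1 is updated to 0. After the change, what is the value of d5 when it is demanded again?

d5 now evaluates to 8.
The important point: nothing the output needs ever reads s1, so the edit is invisible to it.

Initial pass — values computed on the first demand:
  d1 = sub(1, 9) = -8
  d2 = sub(-8, 1) = -9
  d3 = min2(1, -8) = -8
  d4 = sub(-9, -8) = -1
  d5 = sub(-1, -9) = 8

Second demand — change propagation:
  no demanded computation ever read s1, so the edit dirties nothing and nothing runs.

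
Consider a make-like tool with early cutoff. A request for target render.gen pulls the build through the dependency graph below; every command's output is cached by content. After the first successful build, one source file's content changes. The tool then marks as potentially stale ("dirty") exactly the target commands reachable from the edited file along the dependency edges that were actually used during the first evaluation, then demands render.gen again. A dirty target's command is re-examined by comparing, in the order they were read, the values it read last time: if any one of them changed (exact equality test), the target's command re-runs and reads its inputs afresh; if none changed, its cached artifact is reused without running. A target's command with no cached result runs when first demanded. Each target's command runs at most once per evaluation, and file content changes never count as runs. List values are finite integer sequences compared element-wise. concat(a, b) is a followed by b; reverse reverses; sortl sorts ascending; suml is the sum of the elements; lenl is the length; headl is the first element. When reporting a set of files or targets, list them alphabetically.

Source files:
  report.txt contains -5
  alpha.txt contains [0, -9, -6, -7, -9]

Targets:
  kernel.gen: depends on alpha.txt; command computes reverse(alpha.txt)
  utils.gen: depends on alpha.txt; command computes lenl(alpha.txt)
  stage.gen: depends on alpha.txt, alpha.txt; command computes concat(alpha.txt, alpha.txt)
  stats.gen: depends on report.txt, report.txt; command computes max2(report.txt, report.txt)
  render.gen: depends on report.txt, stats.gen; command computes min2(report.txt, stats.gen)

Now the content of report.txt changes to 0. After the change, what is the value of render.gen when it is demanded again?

First demand of the output computes:
  stats.gen = max2(-5, -5) = -5
  render.gen = min2(-5, -5) = -5

After the edit, cleaning proceeds:
  stats.gen: a read changed (report.txt -5->0; report.txt -5->0) — executes, giving 0.
  render.gen: a read changed (report.txt -5->0; stats.gen -5->0) — executes, giving 0.

Demanding render.gen again yields 0.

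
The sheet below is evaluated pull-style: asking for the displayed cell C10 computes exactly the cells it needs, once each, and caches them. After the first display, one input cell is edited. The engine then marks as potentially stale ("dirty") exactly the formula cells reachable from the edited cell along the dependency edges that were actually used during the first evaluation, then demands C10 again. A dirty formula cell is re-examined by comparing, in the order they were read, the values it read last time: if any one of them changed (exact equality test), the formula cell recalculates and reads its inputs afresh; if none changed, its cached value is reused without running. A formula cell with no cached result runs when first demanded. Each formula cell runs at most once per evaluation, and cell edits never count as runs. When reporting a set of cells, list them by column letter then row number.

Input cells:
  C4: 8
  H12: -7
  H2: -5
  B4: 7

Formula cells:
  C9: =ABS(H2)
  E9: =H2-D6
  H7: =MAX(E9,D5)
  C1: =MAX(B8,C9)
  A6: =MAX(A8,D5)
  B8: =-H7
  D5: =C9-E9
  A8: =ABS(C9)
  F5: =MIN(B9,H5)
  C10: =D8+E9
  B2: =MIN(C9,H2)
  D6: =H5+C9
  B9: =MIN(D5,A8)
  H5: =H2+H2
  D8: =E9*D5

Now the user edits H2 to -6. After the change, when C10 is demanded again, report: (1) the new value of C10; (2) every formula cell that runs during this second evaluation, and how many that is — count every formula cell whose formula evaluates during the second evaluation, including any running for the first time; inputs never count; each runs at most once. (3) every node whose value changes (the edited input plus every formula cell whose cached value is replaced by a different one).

First demand of the output computes:
  C9 = ABS(-5) = 5
  H5 = -5 + -5 = -10
  D6 = -10 + 5 = -5
  E9 = -5 - -5 = 0
  D5 = 5 - 0 = 5
  D8 = 0 * 5 = 0
  C10 = 0 + 0 = 0

After the edit, cleaning proceeds:
  C9: a read changed (H2 -5->-6) — executes, giving 6.
  H5: a read changed (H2 -5->-6; H2 -5->-6) — executes, giving -12.
  D6: a read changed (H5 -10->-12; C9 5->6) — executes, giving -6.
  E9: a read changed (H2 -5->-6; D6 -5->-6) — executes, giving 0 — identical to its old value.
  D5: a read changed (C9 5->6) — executes, giving 6.
  D8: a read changed (D5 5->6) — executes, giving 0 — identical to its old value.
  C10: dirty, but its reads are unchanged (D8 unchanged, E9 unchanged); cached 0 stands.

Note where the cutoff bites: C10 is checked, finds nothing changed, and keeps its cache.

Demanding C10 again yields 0.
6 formula cells run: C9, D5, D6, D8, E9, H5.
The nodes whose values change: C9, D5, D6, H2, H5.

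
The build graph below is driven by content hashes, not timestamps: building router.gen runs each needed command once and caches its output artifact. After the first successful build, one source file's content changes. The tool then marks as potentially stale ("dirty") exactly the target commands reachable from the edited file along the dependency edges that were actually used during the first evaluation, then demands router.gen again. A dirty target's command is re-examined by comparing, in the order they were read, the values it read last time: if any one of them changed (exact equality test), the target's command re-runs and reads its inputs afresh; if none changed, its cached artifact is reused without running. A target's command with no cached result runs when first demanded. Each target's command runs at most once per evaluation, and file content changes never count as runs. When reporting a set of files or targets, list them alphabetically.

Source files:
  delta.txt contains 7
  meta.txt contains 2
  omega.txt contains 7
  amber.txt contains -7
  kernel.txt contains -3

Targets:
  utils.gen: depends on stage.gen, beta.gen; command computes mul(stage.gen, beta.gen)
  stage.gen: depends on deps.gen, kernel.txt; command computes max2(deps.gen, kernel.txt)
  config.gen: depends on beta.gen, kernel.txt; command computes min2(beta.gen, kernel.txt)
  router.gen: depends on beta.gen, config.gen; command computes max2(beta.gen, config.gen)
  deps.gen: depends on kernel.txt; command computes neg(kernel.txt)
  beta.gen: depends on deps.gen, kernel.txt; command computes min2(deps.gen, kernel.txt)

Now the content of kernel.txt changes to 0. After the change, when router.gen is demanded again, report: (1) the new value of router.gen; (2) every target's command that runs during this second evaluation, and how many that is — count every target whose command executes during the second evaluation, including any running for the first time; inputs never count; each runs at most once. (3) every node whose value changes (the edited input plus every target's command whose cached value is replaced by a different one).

Initial pass — values computed on the first demand:
  deps.gen = neg(-3) = 3
  beta.gen = min2(3, -3) = -3
  config.gen = min2(-3, -3) = -3
  router.gen = max2(-3, -3) = -3

Second demand — change propagation:
  deps.gen: re-runs because kernel.txt -3->0; new result 0.
  beta.gen: re-runs because deps.gen 3->0; kernel.txt -3->0; new result 0.
  config.gen: re-runs because beta.gen -3->0; kernel.txt -3->0; new result 0.
  router.gen: re-runs because beta.gen -3->0; config.gen -3->0; new result 0.

router.gen now evaluates to 0.
Run set: beta.gen, config.gen, deps.gen, router.gen (4 run).
Changed values: beta.gen, config.gen, deps.gen, kernel.txt, router.gen.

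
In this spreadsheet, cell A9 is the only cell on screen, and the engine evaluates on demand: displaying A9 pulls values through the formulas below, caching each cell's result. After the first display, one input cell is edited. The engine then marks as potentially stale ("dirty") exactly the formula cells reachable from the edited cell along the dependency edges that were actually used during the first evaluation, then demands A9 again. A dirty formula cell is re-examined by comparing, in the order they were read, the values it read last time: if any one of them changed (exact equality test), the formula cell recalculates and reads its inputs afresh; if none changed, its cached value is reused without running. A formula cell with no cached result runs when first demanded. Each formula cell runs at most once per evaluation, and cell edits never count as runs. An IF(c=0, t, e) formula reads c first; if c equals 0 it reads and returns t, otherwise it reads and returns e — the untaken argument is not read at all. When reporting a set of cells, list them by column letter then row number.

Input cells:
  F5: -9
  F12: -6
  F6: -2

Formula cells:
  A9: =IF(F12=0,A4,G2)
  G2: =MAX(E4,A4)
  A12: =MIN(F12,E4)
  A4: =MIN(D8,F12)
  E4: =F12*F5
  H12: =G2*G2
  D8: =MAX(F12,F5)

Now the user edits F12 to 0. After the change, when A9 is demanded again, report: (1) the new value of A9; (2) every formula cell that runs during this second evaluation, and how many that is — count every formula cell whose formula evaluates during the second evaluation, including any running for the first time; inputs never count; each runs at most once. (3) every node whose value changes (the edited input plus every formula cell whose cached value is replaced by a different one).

A9 now evaluates to 0.
Run set: A4, A9, D8 (3 run).
Changed values: A4, A9, D8, F12.
The important point: the flipped condition redirects demand; E4, G2 are left stale, never re-checked.

Initial pass — values computed on the first demand:
  D8 = MAX(-6, -9) = -6
  A4 = MIN(-6, -6) = -6
  E4 = -6 * -9 = 54
  G2 = MAX(54, -6) = 54
  A9 = IF(F12=0: F12=-6 -> else branch G2) = 54

Second demand — change propagation:
  D8: re-runs because F12 -6->0; new result 0.
  A4: re-runs because D8 -6->0; F12 -6->0; new result 0.
  E4: dirty yet unreached — the second evaluation never asks for it.
  G2: dirty yet unreached — the second evaluation never asks for it.
  A9: re-runs because F12 -6->0; new result 0.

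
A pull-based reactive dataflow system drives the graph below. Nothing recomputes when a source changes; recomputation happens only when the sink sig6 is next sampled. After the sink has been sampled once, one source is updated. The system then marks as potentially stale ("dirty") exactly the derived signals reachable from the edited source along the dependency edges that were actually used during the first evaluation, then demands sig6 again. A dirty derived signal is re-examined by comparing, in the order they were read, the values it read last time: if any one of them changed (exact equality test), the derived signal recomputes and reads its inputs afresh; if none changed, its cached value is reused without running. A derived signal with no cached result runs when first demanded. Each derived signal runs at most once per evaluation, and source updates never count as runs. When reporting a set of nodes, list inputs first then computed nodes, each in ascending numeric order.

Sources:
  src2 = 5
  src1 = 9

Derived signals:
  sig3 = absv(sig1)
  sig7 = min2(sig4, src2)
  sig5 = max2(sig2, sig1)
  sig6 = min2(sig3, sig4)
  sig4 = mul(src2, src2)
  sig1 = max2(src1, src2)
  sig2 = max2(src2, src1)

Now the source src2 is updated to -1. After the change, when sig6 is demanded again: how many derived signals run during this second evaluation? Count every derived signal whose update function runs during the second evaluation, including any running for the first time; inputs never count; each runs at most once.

First evaluation (everything demanded from the output):
  sig1 = max2(9, 5) = 9
  sig3 = absv(9) = 9
  sig4 = mul(5, 5) = 25
  sig6 = min2(9, 25) = 9

Propagation after the edit:
  sig1: runs — src2 5->-1; result 9 (same value as before).
  sig3: checked — values it read are unchanged (sig1 unchanged); reused cached 9 without running.
  sig4: runs — src2 5->-1; src2 5->-1; result 1.
  sig6: runs — sig4 25->1; result 1.

Key observation: the cutoff stops propagation at sig3 — its inputs' values are unchanged, so it reuses its cache.

Derived signals that run: sig1, sig4, sig6 — 3 in total.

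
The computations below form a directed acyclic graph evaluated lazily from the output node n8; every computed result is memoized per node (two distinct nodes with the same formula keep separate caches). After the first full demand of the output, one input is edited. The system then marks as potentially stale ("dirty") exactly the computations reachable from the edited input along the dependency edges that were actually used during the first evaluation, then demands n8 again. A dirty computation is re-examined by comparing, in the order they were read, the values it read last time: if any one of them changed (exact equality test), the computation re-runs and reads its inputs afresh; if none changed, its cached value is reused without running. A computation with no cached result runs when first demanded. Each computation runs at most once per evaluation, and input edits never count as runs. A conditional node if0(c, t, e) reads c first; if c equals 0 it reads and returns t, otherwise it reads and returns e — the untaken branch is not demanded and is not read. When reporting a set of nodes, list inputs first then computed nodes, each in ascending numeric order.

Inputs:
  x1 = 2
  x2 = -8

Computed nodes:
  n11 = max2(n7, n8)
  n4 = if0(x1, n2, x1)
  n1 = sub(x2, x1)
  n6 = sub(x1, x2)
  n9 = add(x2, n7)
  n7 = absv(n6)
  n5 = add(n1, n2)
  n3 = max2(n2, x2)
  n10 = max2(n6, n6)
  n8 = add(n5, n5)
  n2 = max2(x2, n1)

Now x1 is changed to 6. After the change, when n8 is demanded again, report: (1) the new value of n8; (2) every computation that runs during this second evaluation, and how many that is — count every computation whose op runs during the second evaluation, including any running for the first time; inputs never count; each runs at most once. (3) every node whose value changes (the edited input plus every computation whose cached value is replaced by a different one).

First demand of the output computes:
  n1 = sub(-8, 2) = -10
  n2 = max2(-8, -10) = -8
  n5 = add(-10, -8) = -18
  n8 = add(-18, -18) = -36

After the edit, cleaning proceeds:
  n1: a read changed (x1 2->6) — executes, giving -14.
  n2: a read changed (n1 -10->-14) — executes, giving -8 — identical to its old value.
  n5: a read changed (n1 -10->-14) — executes, giving -22.
  n8: a read changed (n5 -18->-22; n5 -18->-22) — executes, giving -44.

Demanding n8 again yields -44.
4 computations run: n1, n2, n5, n8.
The nodes whose values change: x1, n1, n5, n8.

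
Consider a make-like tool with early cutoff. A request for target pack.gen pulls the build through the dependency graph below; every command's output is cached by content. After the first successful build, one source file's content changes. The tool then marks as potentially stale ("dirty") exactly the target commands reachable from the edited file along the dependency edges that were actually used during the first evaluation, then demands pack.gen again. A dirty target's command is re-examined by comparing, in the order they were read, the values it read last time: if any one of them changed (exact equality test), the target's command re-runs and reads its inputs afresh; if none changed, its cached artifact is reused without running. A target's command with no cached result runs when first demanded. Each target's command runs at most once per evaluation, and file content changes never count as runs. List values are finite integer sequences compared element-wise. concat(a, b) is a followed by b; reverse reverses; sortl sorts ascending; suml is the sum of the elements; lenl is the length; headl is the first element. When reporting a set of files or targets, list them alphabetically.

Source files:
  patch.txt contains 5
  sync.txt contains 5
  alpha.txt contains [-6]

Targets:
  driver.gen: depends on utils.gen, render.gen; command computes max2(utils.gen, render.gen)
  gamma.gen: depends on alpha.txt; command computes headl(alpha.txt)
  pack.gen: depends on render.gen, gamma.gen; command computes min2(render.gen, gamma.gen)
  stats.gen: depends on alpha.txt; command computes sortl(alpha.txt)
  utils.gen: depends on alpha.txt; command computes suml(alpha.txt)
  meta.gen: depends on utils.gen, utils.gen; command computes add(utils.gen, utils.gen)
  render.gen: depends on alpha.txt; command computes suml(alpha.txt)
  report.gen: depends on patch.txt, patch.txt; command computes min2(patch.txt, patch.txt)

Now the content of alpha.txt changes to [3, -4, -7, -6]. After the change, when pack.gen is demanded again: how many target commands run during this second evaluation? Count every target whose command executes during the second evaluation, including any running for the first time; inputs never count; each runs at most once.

First demand of the output computes:
  gamma.gen = headl([-6]) = -6
  render.gen = suml([-6]) = -6
  pack.gen = min2(-6, -6) = -6

After the edit, cleaning proceeds:
  gamma.gen: a read changed (alpha.txt [-6]->[3, -4, -7, -6]) — executes, giving 3.
  render.gen: a read changed (alpha.txt [-6]->[3, -4, -7, -6]) — executes, giving -14.
  pack.gen: a read changed (render.gen -6->-14; gamma.gen -6->3) — executes, giving -14.

3 target commands run: gamma.gen, pack.gen, render.gen.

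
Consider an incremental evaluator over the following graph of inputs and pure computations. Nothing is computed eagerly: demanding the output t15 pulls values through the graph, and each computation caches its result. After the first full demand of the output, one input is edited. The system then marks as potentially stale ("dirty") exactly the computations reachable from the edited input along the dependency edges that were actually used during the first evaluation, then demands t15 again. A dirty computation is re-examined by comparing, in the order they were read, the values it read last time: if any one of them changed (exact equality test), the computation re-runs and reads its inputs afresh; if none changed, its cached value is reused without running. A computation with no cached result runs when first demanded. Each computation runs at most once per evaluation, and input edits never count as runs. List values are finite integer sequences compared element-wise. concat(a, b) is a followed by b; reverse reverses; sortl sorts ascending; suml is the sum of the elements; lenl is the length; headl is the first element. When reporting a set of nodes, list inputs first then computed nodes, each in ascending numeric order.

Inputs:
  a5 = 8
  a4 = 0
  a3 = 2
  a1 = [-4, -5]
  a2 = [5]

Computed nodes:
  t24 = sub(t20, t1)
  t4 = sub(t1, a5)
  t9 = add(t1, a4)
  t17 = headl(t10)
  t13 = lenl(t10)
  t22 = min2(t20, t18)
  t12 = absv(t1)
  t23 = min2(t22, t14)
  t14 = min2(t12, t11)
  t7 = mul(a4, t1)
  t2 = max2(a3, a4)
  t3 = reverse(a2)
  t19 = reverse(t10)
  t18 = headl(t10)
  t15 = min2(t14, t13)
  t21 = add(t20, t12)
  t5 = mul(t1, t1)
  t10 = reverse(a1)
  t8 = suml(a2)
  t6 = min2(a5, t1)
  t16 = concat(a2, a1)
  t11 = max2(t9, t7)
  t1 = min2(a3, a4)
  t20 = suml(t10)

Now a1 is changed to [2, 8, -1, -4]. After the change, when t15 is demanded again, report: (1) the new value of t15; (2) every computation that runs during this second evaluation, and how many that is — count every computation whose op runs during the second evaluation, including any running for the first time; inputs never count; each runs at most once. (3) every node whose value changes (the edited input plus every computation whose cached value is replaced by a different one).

Initial pass — values computed on the first demand:
  t1 = min2(2, 0) = 0
  t7 = mul(0, 0) = 0
  t9 = add(0, 0) = 0
  t10 = reverse([-4, -5]) = [-5, -4]
  t11 = max2(0, 0) = 0
  t12 = absv(0) = 0
  t13 = lenl([-5, -4]) = 2
  t14 = min2(0, 0) = 0
  t15 = min2(0, 2) = 0

Second demand — change propagation:
  t10: re-runs because a1 [-4, -5]->[2, 8, -1, -4]; new result [-4, -1, 8, 2].
  t13: re-runs because t10 [-5, -4]->[-4, -1, 8, 2]; new result 4.
  t15: re-runs because t13 2->4; new result 0 (unchanged).

t15 now evaluates to 0.
Run set: t10, t13, t15 (3 run).
Changed values: a1, t10, t13.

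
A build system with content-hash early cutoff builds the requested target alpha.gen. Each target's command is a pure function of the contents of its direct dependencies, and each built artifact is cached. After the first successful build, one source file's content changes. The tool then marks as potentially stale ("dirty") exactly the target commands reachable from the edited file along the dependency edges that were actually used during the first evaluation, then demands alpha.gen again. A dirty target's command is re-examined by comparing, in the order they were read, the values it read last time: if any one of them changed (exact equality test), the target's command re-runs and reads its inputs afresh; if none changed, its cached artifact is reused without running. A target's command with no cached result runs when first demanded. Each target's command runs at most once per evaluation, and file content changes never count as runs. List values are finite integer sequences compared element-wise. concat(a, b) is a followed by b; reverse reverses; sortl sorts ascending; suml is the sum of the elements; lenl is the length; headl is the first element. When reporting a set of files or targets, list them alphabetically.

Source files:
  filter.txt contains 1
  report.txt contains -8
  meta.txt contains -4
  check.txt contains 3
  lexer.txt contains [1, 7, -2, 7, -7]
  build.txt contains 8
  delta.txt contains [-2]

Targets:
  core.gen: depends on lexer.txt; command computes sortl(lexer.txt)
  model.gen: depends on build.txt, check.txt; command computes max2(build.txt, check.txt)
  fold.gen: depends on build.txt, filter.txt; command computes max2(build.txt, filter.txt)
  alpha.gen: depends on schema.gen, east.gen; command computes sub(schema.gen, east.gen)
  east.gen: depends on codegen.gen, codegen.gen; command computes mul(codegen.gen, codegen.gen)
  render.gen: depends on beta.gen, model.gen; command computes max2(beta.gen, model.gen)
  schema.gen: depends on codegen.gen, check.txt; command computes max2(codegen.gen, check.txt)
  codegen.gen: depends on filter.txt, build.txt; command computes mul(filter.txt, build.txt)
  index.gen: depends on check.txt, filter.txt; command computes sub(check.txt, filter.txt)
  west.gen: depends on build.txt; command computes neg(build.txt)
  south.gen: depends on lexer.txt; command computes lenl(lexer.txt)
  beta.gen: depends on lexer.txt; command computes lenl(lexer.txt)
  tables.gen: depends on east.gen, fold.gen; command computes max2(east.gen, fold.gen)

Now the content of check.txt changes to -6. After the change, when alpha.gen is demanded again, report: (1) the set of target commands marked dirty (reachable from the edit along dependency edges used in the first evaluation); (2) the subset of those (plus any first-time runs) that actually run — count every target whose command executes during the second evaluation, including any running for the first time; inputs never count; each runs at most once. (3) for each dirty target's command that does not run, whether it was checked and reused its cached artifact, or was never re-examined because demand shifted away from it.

First evaluation (everything demanded from the output):
  codegen.gen = mul(1, 8) = 8
  east.gen = mul(8, 8) = 64
  schema.gen = max2(8, 3) = 8
  alpha.gen = sub(8, 64) = -56

Propagation after the edit:
  schema.gen: runs — check.txt 3->-6; result 8 (same value as before).
  alpha.gen: checked — values it read are unchanged (schema.gen unchanged, east.gen unchanged); reused cached -56 without running.

Key observation: the change is absorbed at schema.gen — it re-runs but produces the same value, and the output's value is unchanged.

Marked dirty: alpha.gen, schema.gen.
Target commands that run: schema.gen — 1 in total.
Checked but reused from cache: alpha.gen.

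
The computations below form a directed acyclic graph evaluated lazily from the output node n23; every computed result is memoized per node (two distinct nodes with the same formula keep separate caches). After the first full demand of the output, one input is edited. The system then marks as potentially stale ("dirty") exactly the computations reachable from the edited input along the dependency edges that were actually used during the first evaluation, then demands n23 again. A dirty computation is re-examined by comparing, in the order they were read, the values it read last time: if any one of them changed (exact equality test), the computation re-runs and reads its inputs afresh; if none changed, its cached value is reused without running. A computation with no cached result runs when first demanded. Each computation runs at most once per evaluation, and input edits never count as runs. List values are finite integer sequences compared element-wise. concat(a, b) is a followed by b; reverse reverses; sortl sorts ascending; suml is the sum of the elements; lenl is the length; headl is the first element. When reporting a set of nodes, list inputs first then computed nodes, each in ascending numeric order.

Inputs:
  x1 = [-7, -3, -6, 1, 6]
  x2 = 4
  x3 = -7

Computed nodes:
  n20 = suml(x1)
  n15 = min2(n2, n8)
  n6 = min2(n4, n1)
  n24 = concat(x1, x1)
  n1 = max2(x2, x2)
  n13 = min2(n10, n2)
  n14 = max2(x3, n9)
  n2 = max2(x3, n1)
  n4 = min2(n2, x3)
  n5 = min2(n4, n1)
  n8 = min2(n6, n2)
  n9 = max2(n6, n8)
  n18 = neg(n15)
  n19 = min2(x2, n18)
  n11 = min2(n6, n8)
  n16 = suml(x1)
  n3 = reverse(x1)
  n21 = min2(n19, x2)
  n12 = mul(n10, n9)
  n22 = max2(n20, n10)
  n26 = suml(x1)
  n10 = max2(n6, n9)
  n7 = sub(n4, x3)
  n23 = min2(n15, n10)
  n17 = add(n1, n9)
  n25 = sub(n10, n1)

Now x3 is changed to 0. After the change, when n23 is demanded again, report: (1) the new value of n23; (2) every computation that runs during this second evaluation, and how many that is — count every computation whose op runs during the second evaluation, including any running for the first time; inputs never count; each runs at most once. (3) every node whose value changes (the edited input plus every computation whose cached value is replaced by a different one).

First demand of the output computes:
  n1 = max2(4, 4) = 4
  n2 = max2(-7, 4) = 4
  n4 = min2(4, -7) = -7
  n6 = min2(-7, 4) = -7
  n8 = min2(-7, 4) = -7
  n9 = max2(-7, -7) = -7
  n10 = max2(-7, -7) = -7
  n15 = min2(4, -7) = -7
  n23 = min2(-7, -7) = -7

After the edit, cleaning proceeds:
  n2: a read changed (x3 -7->0) — executes, giving 4 — identical to its old value.
  n4: a read changed (x3 -7->0) — executes, giving 0.
  n6: a read changed (n4 -7->0) — executes, giving 0.
  n8: a read changed (n6 -7->0) — executes, giving 0.
  n9: a read changed (n6 -7->0; n8 -7->0) — executes, giving 0.
  n10: a read changed (n6 -7->0; n9 -7->0) — executes, giving 0.
  n15: a read changed (n8 -7->0) — executes, giving 0.
  n23: a read changed (n15 -7->0; n10 -7->0) — executes, giving 0.

Demanding n23 again yields 0.
8 computations run: n2, n4, n6, n8, n9, n10, n15, n23.
The nodes whose values change: x3, n4, n6, n8, n9, n10, n15, n23.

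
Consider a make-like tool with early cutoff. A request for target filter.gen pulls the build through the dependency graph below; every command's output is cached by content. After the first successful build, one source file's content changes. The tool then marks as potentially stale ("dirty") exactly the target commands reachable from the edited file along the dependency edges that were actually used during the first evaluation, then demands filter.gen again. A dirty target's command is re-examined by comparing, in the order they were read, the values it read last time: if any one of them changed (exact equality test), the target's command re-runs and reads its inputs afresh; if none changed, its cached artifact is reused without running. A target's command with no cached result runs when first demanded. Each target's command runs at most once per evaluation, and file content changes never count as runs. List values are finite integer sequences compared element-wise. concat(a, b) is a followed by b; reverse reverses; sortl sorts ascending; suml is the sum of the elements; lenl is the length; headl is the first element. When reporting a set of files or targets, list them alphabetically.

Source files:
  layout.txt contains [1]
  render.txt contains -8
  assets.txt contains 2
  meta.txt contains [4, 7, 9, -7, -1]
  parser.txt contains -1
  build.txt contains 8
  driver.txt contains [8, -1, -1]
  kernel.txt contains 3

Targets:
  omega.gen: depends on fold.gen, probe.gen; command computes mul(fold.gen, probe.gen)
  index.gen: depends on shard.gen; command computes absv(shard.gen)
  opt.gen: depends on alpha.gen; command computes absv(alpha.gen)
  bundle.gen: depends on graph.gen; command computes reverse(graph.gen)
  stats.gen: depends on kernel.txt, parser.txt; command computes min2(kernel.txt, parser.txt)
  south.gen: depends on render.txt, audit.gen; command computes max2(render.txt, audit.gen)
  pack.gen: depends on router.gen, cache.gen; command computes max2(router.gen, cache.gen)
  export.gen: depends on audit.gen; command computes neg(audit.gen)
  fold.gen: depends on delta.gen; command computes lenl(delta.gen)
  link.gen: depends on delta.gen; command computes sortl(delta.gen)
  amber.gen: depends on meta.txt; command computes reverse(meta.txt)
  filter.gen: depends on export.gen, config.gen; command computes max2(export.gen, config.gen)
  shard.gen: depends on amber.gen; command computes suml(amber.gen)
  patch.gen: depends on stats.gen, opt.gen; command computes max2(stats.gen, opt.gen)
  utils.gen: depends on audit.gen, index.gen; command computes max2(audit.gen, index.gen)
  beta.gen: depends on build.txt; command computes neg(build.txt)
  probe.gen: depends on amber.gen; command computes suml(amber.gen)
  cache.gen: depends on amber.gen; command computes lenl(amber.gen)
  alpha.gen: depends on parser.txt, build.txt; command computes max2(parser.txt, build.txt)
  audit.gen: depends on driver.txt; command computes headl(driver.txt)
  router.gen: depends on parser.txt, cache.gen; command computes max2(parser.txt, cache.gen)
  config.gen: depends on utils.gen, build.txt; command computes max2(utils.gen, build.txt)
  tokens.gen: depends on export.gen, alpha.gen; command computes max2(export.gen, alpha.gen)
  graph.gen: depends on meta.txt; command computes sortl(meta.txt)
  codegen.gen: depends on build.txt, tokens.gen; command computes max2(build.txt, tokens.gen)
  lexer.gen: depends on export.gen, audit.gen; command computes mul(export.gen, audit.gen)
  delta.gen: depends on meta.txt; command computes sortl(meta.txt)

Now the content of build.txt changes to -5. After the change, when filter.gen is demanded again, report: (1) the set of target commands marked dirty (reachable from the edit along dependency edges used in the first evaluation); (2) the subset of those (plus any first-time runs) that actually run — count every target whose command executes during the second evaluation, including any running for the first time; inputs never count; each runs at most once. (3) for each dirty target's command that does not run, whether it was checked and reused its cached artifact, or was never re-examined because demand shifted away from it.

The edit dirties: config.gen, filter.gen.
1 target commands run: config.gen.
Cache hits after checking: filter.gen.
Note the absorption at config.gen: it re-runs yet its value is the same, leaving the output's value untouched.

First demand of the output computes:
  amber.gen = reverse([4, 7, 9, -7, -1]) = [-1, -7, 9, 7, 4]
  audit.gen = headl([8, -1, -1]) = 8
  export.gen = neg(8) = -8
  shard.gen = suml([-1, -7, 9, 7, 4]) = 12
  index.gen = absv(12) = 12
  utils.gen = max2(8, 12) = 12
  config.gen = max2(12, 8) = 12
  filter.gen = max2(-8, 12) = 12

After the edit, cleaning proceeds:
  config.gen: a read changed (build.txt 8->-5) — executes, giving 12 — identical to its old value.
  filter.gen: dirty, but its reads are unchanged (export.gen unchanged, config.gen unchanged); cached 12 stands.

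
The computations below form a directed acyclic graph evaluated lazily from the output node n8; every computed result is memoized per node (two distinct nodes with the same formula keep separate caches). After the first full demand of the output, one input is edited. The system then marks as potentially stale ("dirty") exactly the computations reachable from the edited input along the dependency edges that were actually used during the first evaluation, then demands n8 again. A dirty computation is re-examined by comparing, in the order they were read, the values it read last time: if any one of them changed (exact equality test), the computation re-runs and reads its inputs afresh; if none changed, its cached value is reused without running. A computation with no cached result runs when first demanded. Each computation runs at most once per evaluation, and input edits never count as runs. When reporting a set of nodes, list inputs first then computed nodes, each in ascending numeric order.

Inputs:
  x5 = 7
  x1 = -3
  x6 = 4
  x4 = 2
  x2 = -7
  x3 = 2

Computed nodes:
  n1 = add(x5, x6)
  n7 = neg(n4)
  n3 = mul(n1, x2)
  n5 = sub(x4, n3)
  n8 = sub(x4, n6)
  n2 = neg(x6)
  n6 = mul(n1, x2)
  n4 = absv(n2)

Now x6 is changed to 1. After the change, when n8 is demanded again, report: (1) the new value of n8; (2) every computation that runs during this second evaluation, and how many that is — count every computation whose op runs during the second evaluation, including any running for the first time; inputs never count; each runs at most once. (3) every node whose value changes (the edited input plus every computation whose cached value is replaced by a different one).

Demanding n8 again yields 58.
3 computations run: n1, n6, n8.
The nodes whose values change: x6, n1, n6, n8.

First demand of the output computes:
  n1 = add(7, 4) = 11
  n6 = mul(11, -7) = -77
  n8 = sub(2, -77) = 79

After the edit, cleaning proceeds:
  n1: a read changed (x6 4->1) — executes, giving 8.
  n6: a read changed (n1 11->8) — executes, giving -56.
  n8: a read changed (n6 -77->-56) — executes, giving 58.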